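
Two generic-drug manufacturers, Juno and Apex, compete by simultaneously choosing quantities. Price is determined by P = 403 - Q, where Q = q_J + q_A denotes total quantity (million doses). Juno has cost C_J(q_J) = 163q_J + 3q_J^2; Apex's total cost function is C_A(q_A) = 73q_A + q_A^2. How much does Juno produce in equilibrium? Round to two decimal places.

20.32

Juno's profit: π_J = (403 - Q)q_J - (163q_J + 3q_J²). Setting ∂π_J/∂q_J = 0: 240 - 8q_J - (q_A) = 0.
Apex's profit: π_A = (403 - Q)q_A - (73q_A + q_A²). Setting ∂π_A/∂q_A = 0: 330 - 4q_A - (q_J) = 0.
Best responses: q_J = (240 - q_A)/8, q_A = (330 - q_J)/4.
Substituting one into the other gives q_J = 630/31 and q_A = 77.4194.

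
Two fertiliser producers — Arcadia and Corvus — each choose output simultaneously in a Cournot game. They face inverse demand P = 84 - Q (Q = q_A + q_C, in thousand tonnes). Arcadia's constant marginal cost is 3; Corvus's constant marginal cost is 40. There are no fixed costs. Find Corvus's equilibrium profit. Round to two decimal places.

Arcadia's profit: π_A = (84 - Q)q_A - (3q_A). Setting ∂π_A/∂q_A = 0: 81 - 2q_A - (q_C) = 0.
Corvus's profit: π_C = (84 - Q)q_C - (40q_C). Setting ∂π_C/∂q_C = 0: 44 - 2q_C - (q_A) = 0.
Best responses: q_A = (81 - q_C)/2, q_C = (44 - q_A)/2.
Solving the pair: q_A = 118/3, q_C = 7/3.
Price P = 84 - 125/3 = 127/3.
Corvus's profit: (127/3 - 40)·(7/3) = 49/9.

5.44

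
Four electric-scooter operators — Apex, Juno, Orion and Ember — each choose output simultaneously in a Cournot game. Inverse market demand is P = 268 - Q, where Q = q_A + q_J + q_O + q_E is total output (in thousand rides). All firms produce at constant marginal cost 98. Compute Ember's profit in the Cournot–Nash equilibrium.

1156

A representative firm's profit is π_i = q_i(268 - Q) - 98q_i.
Setting ∂π_i/∂q_i = 0 with rivals' quantities fixed: 170 - 2q_i - Σ_{j≠i} q_j = 0.
With identical firms every q_j equals q_i, so Σ_{j≠i} q_j = 3q_i and 170 = 5q_i, giving q_i = 34.
Price P = 268 - 136 = 132.
Ember's profit: (132 - 98)·34 = 1156.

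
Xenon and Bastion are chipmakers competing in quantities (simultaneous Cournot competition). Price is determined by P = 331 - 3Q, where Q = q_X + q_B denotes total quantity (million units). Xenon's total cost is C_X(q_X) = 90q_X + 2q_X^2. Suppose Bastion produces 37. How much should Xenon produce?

With the rival's output fixed at 37, Xenon's profit is π_X = (331 - 3·37 - 3q_X)q_X - (90q_X + 2q_X²) = (220 - 3q_X)q_X - (90q_X + 2q_X²).
∂π_X/∂q_X = 130 - 10q_X = 0, so q_X = 13.

13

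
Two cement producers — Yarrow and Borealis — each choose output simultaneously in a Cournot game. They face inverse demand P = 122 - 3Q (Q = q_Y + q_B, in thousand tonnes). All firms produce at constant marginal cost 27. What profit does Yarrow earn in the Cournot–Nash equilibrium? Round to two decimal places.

334.26

Each firm earns π_i = (122 - 3Q)q_i - 27q_i.
First-order condition (treating rivals' output as given): 95 - 6q_i - 3q_j = 0.
By symmetry each firm produces the same amount; substituting q_j = q_i yields q_i = 95/9.
Price P = 122 - 3·(190/9) = 176/3.
Yarrow's profit: (176/3 - 27)·(95/9) = 334.2593.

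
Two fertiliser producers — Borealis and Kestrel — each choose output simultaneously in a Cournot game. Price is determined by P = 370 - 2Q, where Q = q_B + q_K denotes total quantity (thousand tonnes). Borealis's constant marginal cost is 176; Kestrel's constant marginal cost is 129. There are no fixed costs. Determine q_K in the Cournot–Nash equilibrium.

Borealis's profit: π_B = (370 - 2Q)q_B - (176q_B). Setting ∂π_B/∂q_B = 0: 194 - 4q_B - 2(q_K) = 0.
Kestrel's first-order condition: 241 - 4q_K - 2(q_B) = 0.
So q_B = (194 - 2q_K)/4 and q_K = (241 - 2q_B)/4.
Solving the pair: q_B = 49/2, q_K = 48.

48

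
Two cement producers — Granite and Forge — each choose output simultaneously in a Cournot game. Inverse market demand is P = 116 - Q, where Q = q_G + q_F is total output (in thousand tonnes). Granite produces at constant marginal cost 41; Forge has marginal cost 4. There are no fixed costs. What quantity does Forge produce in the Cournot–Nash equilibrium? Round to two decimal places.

49.67

Granite's profit: π_G = (116 - Q)q_G - (41q_G). Setting ∂π_G/∂q_G = 0: 75 - 2q_G - (q_F) = 0.
Forge's profit: π_F = (116 - Q)q_F - (4q_F). Setting ∂π_F/∂q_F = 0: 112 - 2q_F - (q_G) = 0.
Best responses: q_G = (75 - q_F)/2, q_F = (112 - q_G)/2.
Substituting one into the other gives q_G = 38/3 and q_F = 149/3.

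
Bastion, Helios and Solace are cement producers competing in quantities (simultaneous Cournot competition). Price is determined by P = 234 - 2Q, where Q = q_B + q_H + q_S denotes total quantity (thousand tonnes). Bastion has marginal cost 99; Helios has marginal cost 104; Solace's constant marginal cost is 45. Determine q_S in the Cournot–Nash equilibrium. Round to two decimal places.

37.75

Bastion's profit: π_B = (234 - 2Q)q_B - (99q_B). Setting ∂π_B/∂q_B = 0: 135 - 4q_B - 2(q_H + q_S) = 0.
Helios's first-order condition: 130 - 4q_H - 2(q_B + q_S) = 0.
Solace's first-order condition: 189 - 4q_S - 2(q_B + q_H) = 0.
Summing all 3 equations gives 454 − 8Q = 0, hence Q = 227/4.
Back-substituting: q_B = (135 − 227/2)/2 = 43/4, q_H = (130 − 227/2)/2 = 33/4, q_S = (189 − 227/2)/2 = 151/4.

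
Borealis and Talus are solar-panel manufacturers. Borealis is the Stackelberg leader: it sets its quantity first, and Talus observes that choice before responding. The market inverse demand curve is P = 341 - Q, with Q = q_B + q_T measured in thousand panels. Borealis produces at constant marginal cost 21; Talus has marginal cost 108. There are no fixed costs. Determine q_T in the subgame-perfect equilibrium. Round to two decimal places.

Solve by backward induction. Given q_B, the follower Talus maximises π_T = (341 - q_B - q_T)q_T - 108q_T.
Follower FOC: 233 - q_B - 2q_T = 0, so q_T(q_B) = (233 - q_B)/2.
Borealis substitutes q_T(q_B) into its own profit: π_B = q_B(341 - q_B - (233 - q_B)/2) - 21q_B = (449/2 - (1/2)q_B)q_B - 21q_B.
Leader FOC: 407/2 - q_B = 0, so q_B = 407/2.
Then q_T = (233 - 407/2)/2 = 59/4.

14.75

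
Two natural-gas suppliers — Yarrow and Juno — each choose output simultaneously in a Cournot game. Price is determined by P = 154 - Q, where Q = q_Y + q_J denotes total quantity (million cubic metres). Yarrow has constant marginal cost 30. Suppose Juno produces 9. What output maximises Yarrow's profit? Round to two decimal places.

With the rival's output fixed at 9, Yarrow's profit is π_Y = (154 - 9 - q_Y)q_Y - (30q_Y) = (145 - q_Y)q_Y - (30q_Y).
∂π_Y/∂q_Y = 115 - 2q_Y = 0, so q_Y = 115/2.

57.50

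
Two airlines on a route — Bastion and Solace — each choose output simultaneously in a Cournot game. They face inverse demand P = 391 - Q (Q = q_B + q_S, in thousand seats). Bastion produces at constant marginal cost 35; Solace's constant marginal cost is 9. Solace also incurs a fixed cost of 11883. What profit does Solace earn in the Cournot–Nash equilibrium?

Bastion's profit: π_B = (391 - Q)q_B - (35q_B). Setting ∂π_B/∂q_B = 0: 356 - 2q_B - (q_S) = 0.
Solace's first-order condition: 382 - 2q_S - (q_B) = 0.
Rearranging gives the reaction functions q_B = (356 - q_S)/2 and q_S = (382 - q_B)/2.
Substituting one into the other gives q_B = 110 and q_S = 136.
Price P = 391 - 246 = 145.
Solace's profit: (145 - 9)·136 - 11883 = 6613.

6613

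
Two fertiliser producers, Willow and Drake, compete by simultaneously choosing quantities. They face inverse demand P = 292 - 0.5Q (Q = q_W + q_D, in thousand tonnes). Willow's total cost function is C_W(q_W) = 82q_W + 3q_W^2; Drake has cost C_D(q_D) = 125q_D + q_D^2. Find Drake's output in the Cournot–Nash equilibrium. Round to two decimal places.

Willow's profit: π_W = (292 - 0.5Q)q_W - (82q_W + 3q_W²). Setting ∂π_W/∂q_W = 0: 210 - 7q_W - (1/2)(q_D) = 0.
Drake's first-order condition: 167 - 3q_D - (1/2)(q_W) = 0.
Rearranging gives the reaction functions q_W = (210 - (1/2)q_D)/7 and q_D = (167 - (1/2)q_W)/3.
Substituting one into the other gives q_W = 26.3373 and q_D = 51.2771.

51.28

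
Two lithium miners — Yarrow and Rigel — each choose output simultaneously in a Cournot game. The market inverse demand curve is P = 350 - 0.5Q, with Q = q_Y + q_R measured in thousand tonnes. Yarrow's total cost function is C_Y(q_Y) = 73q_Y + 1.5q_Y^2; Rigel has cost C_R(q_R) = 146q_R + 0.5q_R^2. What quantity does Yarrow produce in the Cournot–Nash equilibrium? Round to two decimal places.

Yarrow's profit: π_Y = (350 - 0.5Q)q_Y - (73q_Y + (3/2)q_Y²). Setting ∂π_Y/∂q_Y = 0: 277 - 4q_Y - (1/2)(q_R) = 0.
Rigel's profit: π_R = (350 - 0.5Q)q_R - (146q_R + (1/2)q_R²). Setting ∂π_R/∂q_R = 0: 204 - 2q_R - (1/2)(q_Y) = 0.
Best responses: q_Y = (277 - (1/2)q_R)/4, q_R = (204 - (1/2)q_Y)/2.
Substituting one into the other gives q_Y = 1808/31 and q_R = 87.4194.

58.32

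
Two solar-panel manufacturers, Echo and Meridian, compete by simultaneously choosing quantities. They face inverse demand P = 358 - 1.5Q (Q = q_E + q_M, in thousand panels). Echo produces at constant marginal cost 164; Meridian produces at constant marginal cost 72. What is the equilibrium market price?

Echo's profit: π_E = (358 - 1.5Q)q_E - (164q_E). Setting ∂π_E/∂q_E = 0: 194 - 3q_E - (3/2)(q_M) = 0.
Meridian's first-order condition: 286 - 3q_M - (3/2)(q_E) = 0.
So q_E = (194 - (3/2)q_M)/3 and q_M = (286 - (3/2)q_E)/3.
Substituting one into the other gives q_E = 68/3 and q_M = 84.
Total output Q = 320/3, so price P = 358 - (3/2)·(320/3) = 198.

198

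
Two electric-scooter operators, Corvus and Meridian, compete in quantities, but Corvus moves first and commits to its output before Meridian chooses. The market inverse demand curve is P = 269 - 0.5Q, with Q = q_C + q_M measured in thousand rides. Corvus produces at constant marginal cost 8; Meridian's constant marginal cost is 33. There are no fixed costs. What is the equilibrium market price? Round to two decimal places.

79.50

The follower Meridian best-responds to any q_C: π_M = (269 - 0.5Q)q_M - 33q_M.
Follower FOC: 236 - (1/2)q_C - q_M = 0, so q_M(q_C) = (236 - (1/2)q_C).
Corvus substitutes q_M(q_C) into its own profit: π_C = q_C(269 - (1/2)q_C - (236 - (1/2)q_C)/2) - 8q_C = (151 - (1/4)q_C)q_C - 8q_C.
Leader FOC: 143 - (1/2)q_C = 0, so q_C = 286.
Then q_M = (236 - (1/2)·286) = 93.
Total output Q = 379, so price P = 269 - (1/2)·379 = 159/2.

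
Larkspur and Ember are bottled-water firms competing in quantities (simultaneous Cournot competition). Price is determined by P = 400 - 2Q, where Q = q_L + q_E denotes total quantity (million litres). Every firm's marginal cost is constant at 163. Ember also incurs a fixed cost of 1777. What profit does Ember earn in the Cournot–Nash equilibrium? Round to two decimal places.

1343.50

A representative firm's profit is π_i = q_i(400 - 2Q) - 163q_i.
First-order condition (treating rivals' output as given): 237 - 4q_i - 2q_j = 0.
By symmetry each firm produces the same amount; substituting q_j = q_i yields q_i = 237/6 = 79/2.
Price P = 400 - 2·79 = 242.
Ember's profit: (242 - 163)·(79/2) - 1777 = 1343.5000.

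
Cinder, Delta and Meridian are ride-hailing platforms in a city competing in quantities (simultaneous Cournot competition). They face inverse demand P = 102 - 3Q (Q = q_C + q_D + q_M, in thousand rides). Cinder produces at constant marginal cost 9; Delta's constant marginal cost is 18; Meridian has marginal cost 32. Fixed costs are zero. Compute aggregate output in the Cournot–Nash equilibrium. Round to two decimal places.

20.58

Cinder's profit: π_C = (102 - 3Q)q_C - (9q_C). Setting ∂π_C/∂q_C = 0: 93 - 6q_C - 3(q_D + q_M) = 0.
Delta's profit: π_D = (102 - 3Q)q_D - (18q_D). Setting ∂π_D/∂q_D = 0: 84 - 6q_D - 3(q_C + q_M) = 0.
Meridian's profit: π_M = (102 - 3Q)q_M - (32q_M). Setting ∂π_M/∂q_M = 0: 70 - 6q_M - 3(q_C + q_D) = 0.
Adding the 3 conditions: 247 − 6Q − 6Q = 0, i.e. Q = 247/12.
Back-substituting: q_C = (93 − 247/4)/3 = 125/12, q_D = (84 − 247/4)/3 = 89/12, q_M = (70 − 247/4)/3 = 11/4.
Total output Q = 125/12 + 89/12 + 11/4 = 247/12.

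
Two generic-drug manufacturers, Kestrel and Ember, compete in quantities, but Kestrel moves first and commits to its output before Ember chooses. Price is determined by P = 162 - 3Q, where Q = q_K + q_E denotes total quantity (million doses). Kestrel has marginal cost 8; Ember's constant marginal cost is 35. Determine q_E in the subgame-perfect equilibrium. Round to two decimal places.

Solve by backward induction. Given q_K, the follower Ember maximises π_E = (162 - 3q_K - 3q_E)q_E - 35q_E.
Follower FOC: 127 - 3q_K - 6q_E = 0, so q_E(q_K) = (127 - 3q_K)/6.
Kestrel substitutes q_E(q_K) into its own profit: π_K = q_K(162 - 3q_K - (127 - 3q_K)/2) - 8q_K = (197/2 - (3/2)q_K)q_K - 8q_K.
Leader FOC: 181/2 - 3q_K = 0, so q_K = 181/6.
Then q_E = (127 - 3·(181/6))/6 = 73/12.

6.08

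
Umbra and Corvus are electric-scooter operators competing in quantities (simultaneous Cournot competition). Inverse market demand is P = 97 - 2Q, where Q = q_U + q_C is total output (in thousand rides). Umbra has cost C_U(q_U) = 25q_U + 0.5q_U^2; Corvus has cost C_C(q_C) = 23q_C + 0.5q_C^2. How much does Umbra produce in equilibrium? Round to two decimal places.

Umbra's profit: π_U = (97 - 2Q)q_U - (25q_U + (1/2)q_U²). Setting ∂π_U/∂q_U = 0: 72 - 5q_U - 2(q_C) = 0.
Corvus's first-order condition: 74 - 5q_C - 2(q_U) = 0.
Rearranging gives the reaction functions q_U = (72 - 2q_C)/5 and q_C = (74 - 2q_U)/5.
Solving the pair: q_U = 212/21, q_C = 226/21.

10.10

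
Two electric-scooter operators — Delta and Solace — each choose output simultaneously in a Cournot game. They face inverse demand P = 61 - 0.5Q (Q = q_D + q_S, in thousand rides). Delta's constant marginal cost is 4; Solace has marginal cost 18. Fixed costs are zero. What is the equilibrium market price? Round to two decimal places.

27.67

Delta's profit: π_D = (61 - 0.5Q)q_D - (4q_D). Setting ∂π_D/∂q_D = 0: 57 - q_D - (1/2)(q_S) = 0.
Solace's first-order condition: 43 - q_S - (1/2)(q_D) = 0.
Best responses: q_D = (57 - (1/2)q_S), q_S = (43 - (1/2)q_D).
Solving the pair: q_D = 142/3, q_S = 58/3.
Total output Q = 200/3, so price P = 61 - (1/2)·(200/3) = 83/3.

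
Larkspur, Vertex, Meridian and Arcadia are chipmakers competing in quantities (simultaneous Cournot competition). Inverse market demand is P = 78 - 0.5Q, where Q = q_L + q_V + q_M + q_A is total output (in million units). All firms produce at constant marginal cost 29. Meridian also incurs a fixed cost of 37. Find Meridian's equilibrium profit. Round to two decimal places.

155.08

A representative firm's profit is π_i = q_i(78 - 0.5Q) - 29q_i.
Setting ∂π_i/∂q_i = 0 with rivals' quantities fixed: 49 - q_i - (1/2)·Σ_{j≠i} q_j = 0.
With identical firms every q_j equals q_i, so Σ_{j≠i} q_j = 3q_i and 49 = (5/2)q_i, giving q_i = 98/5.
Price P = 78 - (1/2)·(392/5) = 194/5.
Meridian's profit: (194/5 - 29)·(98/5) - 37 = 155.0800.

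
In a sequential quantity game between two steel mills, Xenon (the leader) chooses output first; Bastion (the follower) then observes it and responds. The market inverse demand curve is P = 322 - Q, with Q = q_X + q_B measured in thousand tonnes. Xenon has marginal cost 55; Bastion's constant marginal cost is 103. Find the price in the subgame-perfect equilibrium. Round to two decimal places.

Solve by backward induction. Given q_X, the follower Bastion maximises π_B = (322 - q_X - q_B)q_B - 103q_B.
Setting the follower's marginal profit to zero, 219 - q_X - 2q_B = 0, i.e. q_B = (219 - q_X)/2.
The leader anticipates this reaction. Substituting into P = 322 - Q gives P = 425/2 - (1/2)q_X, so π_X = (425/2 - (1/2)q_X)q_X - 55q_X.
Maximising: ∂π_X/∂q_X = 315/2 - q_X = 0, giving q_X = 315/2.
Then q_B = (219 - 315/2)/2 = 123/4.
Total output Q = 753/4, so price P = 322 - 753/4 = 535/4.

133.75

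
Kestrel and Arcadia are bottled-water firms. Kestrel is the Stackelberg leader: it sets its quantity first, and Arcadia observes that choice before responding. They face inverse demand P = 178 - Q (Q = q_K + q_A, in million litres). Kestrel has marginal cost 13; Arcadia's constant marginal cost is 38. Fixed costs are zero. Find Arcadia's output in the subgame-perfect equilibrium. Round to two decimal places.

Solve by backward induction. Given q_K, the follower Arcadia maximises π_A = (178 - q_K - q_A)q_A - 38q_A.
∂π_A/∂q_A = 140 - q_K - 2q_A = 0 gives the reaction function q_A = (140 - q_K)/2.
Kestrel substitutes q_A(q_K) into its own profit: π_K = q_K(178 - q_K - (140 - q_K)/2) - 13q_K = (108 - (1/2)q_K)q_K - 13q_K.
Maximising: ∂π_K/∂q_K = 95 - q_K = 0, giving q_K = 95.
Then q_A = (140 - 95)/2 = 45/2.

22.50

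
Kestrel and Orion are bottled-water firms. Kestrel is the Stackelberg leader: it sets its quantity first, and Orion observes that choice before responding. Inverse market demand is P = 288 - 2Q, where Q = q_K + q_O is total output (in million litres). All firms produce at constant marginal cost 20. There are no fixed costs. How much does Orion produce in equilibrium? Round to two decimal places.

33.50

The follower Orion best-responds to any q_K: π_O = (288 - 2Q)q_O - 20q_O.
Setting the follower's marginal profit to zero, 268 - 2q_K - 4q_O = 0, i.e. q_O = (268 - 2q_K)/4.
Kestrel substitutes q_O(q_K) into its own profit: π_K = q_K(288 - 2q_K - (268 - 2q_K)/2) - 20q_K = (154 - q_K)q_K - 20q_K.
Maximising: ∂π_K/∂q_K = 134 - 2q_K = 0, giving q_K = 67.
Then q_O = (268 - 2·67)/4 = 67/2.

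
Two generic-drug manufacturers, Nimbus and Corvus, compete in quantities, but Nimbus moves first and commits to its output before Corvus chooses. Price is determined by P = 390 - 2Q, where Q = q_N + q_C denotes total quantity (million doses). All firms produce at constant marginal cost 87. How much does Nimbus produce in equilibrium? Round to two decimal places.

Solve by backward induction. Given q_N, the follower Corvus maximises π_C = (390 - 2q_N - 2q_C)q_C - 87q_C.
Follower FOC: 303 - 2q_N - 4q_C = 0, so q_C(q_N) = (303 - 2q_N)/4.
The leader anticipates this reaction. Substituting into P = 390 - 2Q gives P = 477/2 - q_N, so π_N = (477/2 - q_N)q_N - 87q_N.
Maximising: ∂π_N/∂q_N = 303/2 - 2q_N = 0, giving q_N = 303/4.
Then q_C = (303 - 2·(303/4))/4 = 303/8.

75.75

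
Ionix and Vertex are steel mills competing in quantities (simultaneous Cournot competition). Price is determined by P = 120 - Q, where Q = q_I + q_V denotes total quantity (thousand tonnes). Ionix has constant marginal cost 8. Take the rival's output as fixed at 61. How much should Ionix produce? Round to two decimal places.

With the rival's output fixed at 61, Ionix's profit is π_I = (120 - 61 - q_I)q_I - (8q_I) = (59 - q_I)q_I - (8q_I).
∂π_I/∂q_I = 51 - 2q_I = 0, so q_I = 51/2.

25.50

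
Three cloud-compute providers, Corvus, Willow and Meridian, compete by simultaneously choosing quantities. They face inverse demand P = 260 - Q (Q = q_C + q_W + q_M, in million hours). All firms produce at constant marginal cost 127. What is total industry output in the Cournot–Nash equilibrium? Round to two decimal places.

99.75

A representative firm's profit is π_i = q_i(260 - Q) - 127q_i.
First-order condition (treating rivals' output as given): 133 - 2q_i - Σ_{j≠i} q_j = 0.
With identical firms every q_j equals q_i, so Σ_{j≠i} q_j = 2q_i and 133 = 4q_i, giving q_i = 133/4.
Total output Q = 133/4 + 133/4 + 133/4 = 399/4.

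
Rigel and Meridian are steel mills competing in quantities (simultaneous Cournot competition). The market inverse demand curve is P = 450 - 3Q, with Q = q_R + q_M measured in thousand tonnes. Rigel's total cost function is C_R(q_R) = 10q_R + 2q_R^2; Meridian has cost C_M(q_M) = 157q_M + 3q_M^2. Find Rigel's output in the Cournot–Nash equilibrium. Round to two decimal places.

39.65

Rigel's profit: π_R = (450 - 3Q)q_R - (10q_R + 2q_R²). Setting ∂π_R/∂q_R = 0: 440 - 10q_R - 3(q_M) = 0.
Meridian's first-order condition: 293 - 12q_M - 3(q_R) = 0.
Rearranging gives the reaction functions q_R = (440 - 3q_M)/10 and q_M = (293 - 3q_R)/12.
Solving the pair: q_R = 1467/37, q_M = 1610/111.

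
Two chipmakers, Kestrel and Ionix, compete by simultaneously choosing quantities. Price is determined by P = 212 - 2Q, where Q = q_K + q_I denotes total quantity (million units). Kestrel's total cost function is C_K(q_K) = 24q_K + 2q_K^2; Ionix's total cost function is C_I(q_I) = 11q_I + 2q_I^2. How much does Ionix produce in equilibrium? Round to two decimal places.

Kestrel's profit: π_K = (212 - 2Q)q_K - (24q_K + 2q_K²). Setting ∂π_K/∂q_K = 0: 188 - 8q_K - 2(q_I) = 0.
Ionix's first-order condition: 201 - 8q_I - 2(q_K) = 0.
So q_K = (188 - 2q_I)/8 and q_I = (201 - 2q_K)/8.
Substituting one into the other gives q_K = 551/30 and q_I = 308/15.

20.53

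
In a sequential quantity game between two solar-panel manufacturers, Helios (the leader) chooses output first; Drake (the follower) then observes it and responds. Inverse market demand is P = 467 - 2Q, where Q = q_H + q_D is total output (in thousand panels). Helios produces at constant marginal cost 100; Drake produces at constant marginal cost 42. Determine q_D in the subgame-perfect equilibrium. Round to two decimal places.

67.63

Solve by backward induction. Given q_H, the follower Drake maximises π_D = (467 - 2q_H - 2q_D)q_D - 42q_D.
∂π_D/∂q_D = 425 - 2q_H - 4q_D = 0 gives the reaction function q_D = (425 - 2q_H)/4.
The leader anticipates this reaction. Substituting into P = 467 - 2Q gives P = 509/2 - q_H, so π_H = (509/2 - q_H)q_H - 100q_H.
Leader FOC: 309/2 - 2q_H = 0, so q_H = 309/4.
Then q_D = (425 - 2·(309/4))/4 = 541/8.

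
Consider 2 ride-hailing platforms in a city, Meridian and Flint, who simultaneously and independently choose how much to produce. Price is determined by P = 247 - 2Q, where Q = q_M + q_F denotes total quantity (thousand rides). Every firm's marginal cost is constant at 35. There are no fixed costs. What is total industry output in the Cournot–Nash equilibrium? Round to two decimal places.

70.67

Each firm earns π_i = (247 - 2Q)q_i - 35q_i.
First-order condition (treating rivals' output as given): 212 - 4q_i - 2q_j = 0.
With identical firms every q_j equals q_i, so q_j = q_i and 212 = 6q_i, giving q_i = 106/3.
Total output Q = 106/3 + 106/3 = 212/3.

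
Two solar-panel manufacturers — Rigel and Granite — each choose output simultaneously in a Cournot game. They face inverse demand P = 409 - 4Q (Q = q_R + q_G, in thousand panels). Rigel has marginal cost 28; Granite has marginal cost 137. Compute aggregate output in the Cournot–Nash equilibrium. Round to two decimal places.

Rigel's profit: π_R = (409 - 4Q)q_R - (28q_R). Setting ∂π_R/∂q_R = 0: 381 - 8q_R - 4(q_G) = 0.
Granite's first-order condition: 272 - 8q_G - 4(q_R) = 0.
Best responses: q_R = (381 - 4q_G)/8, q_G = (272 - 4q_R)/8.
Substituting one into the other gives q_R = 245/6 and q_G = 163/12.
Total output Q = 245/6 + 163/12 = 653/12.

54.42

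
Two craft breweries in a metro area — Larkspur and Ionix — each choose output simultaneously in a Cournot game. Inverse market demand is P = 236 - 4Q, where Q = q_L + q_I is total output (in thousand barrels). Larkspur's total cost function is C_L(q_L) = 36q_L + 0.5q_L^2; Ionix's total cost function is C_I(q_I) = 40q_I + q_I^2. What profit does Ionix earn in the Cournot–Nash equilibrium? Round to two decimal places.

Larkspur's profit: π_L = (236 - 4Q)q_L - (36q_L + (1/2)q_L²). Setting ∂π_L/∂q_L = 0: 200 - 9q_L - 4(q_I) = 0.
Ionix's profit: π_I = (236 - 4Q)q_I - (40q_I + q_I²). Setting ∂π_I/∂q_I = 0: 196 - 10q_I - 4(q_L) = 0.
Best responses: q_L = (200 - 4q_I)/9, q_I = (196 - 4q_L)/10.
Substituting one into the other gives q_L = 608/37 and q_I = 482/37.
Price P = 236 - 4·(1090/37) = 118.1622.
Ionix's profit: 118.1622·(482/37) - 40·(482/37) - (482/37)² = 848.5172.

848.52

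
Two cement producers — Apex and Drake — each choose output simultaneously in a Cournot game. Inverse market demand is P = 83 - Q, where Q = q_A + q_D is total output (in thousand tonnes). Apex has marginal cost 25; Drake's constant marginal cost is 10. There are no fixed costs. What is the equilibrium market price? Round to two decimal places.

39.33

Apex's profit: π_A = (83 - Q)q_A - (25q_A). Setting ∂π_A/∂q_A = 0: 58 - 2q_A - (q_D) = 0.
Drake's first-order condition: 73 - 2q_D - (q_A) = 0.
Best responses: q_A = (58 - q_D)/2, q_D = (73 - q_A)/2.
Solving the pair: q_A = 43/3, q_D = 88/3.
Total output Q = 131/3, so price P = 83 - 131/3 = 118/3.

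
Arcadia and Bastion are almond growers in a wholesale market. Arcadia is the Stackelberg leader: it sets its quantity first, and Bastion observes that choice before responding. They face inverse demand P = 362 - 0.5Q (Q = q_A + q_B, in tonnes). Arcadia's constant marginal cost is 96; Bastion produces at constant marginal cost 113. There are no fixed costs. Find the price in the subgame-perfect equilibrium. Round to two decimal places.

166.75

Solve by backward induction. Given q_A, the follower Bastion maximises π_B = (362 - (1/2)q_A - (1/2)q_B)q_B - 113q_B.
Setting the follower's marginal profit to zero, 249 - (1/2)q_A - q_B = 0, i.e. q_B = (249 - (1/2)q_A).
The leader anticipates this reaction. Substituting into P = 362 - 0.5Q gives P = 475/2 - (1/4)q_A, so π_A = (475/2 - (1/4)q_A)q_A - 96q_A.
Maximising: ∂π_A/∂q_A = 283/2 - (1/2)q_A = 0, giving q_A = 283.
Then q_B = (249 - (1/2)·283) = 215/2.
Total output Q = 781/2, so price P = 362 - (1/2)·(781/2) = 667/4.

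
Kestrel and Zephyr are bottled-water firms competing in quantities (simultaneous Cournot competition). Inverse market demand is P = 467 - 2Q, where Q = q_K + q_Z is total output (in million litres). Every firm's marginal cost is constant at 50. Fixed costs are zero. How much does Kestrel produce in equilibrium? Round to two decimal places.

69.50

Each firm earns π_i = (467 - 2Q)q_i - 50q_i.
Setting ∂π_i/∂q_i = 0 with rivals' quantities fixed: 417 - 4q_i - 2q_j = 0.
By symmetry each firm produces the same amount; substituting q_j = q_i yields q_i = 417/6 = 139/2.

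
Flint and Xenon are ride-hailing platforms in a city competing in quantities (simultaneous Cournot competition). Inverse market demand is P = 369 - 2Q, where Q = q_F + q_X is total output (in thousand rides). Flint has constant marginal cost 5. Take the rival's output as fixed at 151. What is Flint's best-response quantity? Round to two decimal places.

With the rival's output fixed at 151, Flint's profit is π_F = (369 - 2·151 - 2q_F)q_F - (5q_F) = (67 - 2q_F)q_F - (5q_F).
∂π_F/∂q_F = 62 - 4q_F = 0, so q_F = 31/2.

15.50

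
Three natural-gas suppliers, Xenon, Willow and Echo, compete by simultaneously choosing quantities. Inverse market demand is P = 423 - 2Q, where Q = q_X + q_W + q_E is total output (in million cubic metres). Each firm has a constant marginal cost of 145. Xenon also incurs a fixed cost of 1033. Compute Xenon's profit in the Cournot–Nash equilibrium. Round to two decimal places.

Each firm earns π_i = (423 - 2Q)q_i - 145q_i.
Setting ∂π_i/∂q_i = 0 with rivals' quantities fixed: 278 - 4q_i - 2·Σ_{j≠i} q_j = 0.
With identical firms every q_j equals q_i, so Σ_{j≠i} q_j = 2q_i and 278 = 8q_i, giving q_i = 139/4.
Price P = 423 - 2·(417/4) = 429/2.
Xenon's profit: (429/2 - 145)·(139/4) - 1033 = 1382.1250.

1382.13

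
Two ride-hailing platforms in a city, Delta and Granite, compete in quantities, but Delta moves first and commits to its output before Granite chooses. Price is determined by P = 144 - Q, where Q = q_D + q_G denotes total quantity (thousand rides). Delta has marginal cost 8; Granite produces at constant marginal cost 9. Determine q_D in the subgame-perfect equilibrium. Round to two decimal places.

68.50

The follower Granite best-responds to any q_D: π_G = (144 - Q)q_G - 9q_G.
Follower FOC: 135 - q_D - 2q_G = 0, so q_G(q_D) = (135 - q_D)/2.
The leader anticipates this reaction. Substituting into P = 144 - Q gives P = 153/2 - (1/2)q_D, so π_D = (153/2 - (1/2)q_D)q_D - 8q_D.
Leader FOC: 137/2 - q_D = 0, so q_D = 137/2.
Then q_G = (135 - 137/2)/2 = 133/4.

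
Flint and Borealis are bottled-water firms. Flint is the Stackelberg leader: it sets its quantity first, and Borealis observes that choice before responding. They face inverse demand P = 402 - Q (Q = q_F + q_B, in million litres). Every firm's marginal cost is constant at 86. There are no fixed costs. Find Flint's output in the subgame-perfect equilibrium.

158

The follower Borealis best-responds to any q_F: π_B = (402 - Q)q_B - 86q_B.
∂π_B/∂q_B = 316 - q_F - 2q_B = 0 gives the reaction function q_B = (316 - q_F)/2.
The leader anticipates this reaction. Substituting into P = 402 - Q gives P = 244 - (1/2)q_F, so π_F = (244 - (1/2)q_F)q_F - 86q_F.
Maximising: ∂π_F/∂q_F = 158 - q_F = 0, giving q_F = 158.
Then q_B = (316 - 158)/2 = 79.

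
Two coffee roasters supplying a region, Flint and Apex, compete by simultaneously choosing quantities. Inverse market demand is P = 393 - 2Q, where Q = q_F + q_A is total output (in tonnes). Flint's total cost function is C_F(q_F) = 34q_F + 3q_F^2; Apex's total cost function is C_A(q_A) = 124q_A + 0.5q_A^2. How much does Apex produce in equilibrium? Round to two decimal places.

Flint's profit: π_F = (393 - 2Q)q_F - (34q_F + 3q_F²). Setting ∂π_F/∂q_F = 0: 359 - 10q_F - 2(q_A) = 0.
Apex's profit: π_A = (393 - 2Q)q_A - (124q_A + (1/2)q_A²). Setting ∂π_A/∂q_A = 0: 269 - 5q_A - 2(q_F) = 0.
Best responses: q_F = (359 - 2q_A)/10, q_A = (269 - 2q_F)/5.
Substituting one into the other gives q_F = 1257/46 and q_A = 986/23.

42.87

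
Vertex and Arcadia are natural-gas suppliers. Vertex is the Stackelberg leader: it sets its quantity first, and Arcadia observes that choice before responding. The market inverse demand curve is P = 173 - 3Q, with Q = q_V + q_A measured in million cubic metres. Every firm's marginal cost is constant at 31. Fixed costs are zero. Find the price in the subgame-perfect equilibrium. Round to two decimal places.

The follower Arcadia best-responds to any q_V: π_A = (173 - 3Q)q_A - 31q_A.
Follower FOC: 142 - 3q_V - 6q_A = 0, so q_A(q_V) = (142 - 3q_V)/6.
Vertex substitutes q_A(q_V) into its own profit: π_V = q_V(173 - 3q_V - (142 - 3q_V)/2) - 31q_V = (102 - (3/2)q_V)q_V - 31q_V.
The leader's first-order condition 71 - 3q_V = 0 yields q_V = 71/3.
Then q_A = (142 - 3·(71/3))/6 = 71/6.
Total output Q = 71/2, so price P = 173 - 3·(71/2) = 133/2.

66.50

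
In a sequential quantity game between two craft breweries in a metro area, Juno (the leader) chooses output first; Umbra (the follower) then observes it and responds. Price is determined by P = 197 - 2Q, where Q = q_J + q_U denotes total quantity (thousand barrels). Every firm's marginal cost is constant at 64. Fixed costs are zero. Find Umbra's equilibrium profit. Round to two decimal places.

Solve by backward induction. Given q_J, the follower Umbra maximises π_U = (197 - 2q_J - 2q_U)q_U - 64q_U.
∂π_U/∂q_U = 133 - 2q_J - 4q_U = 0 gives the reaction function q_U = (133 - 2q_J)/4.
The leader anticipates this reaction. Substituting into P = 197 - 2Q gives P = 261/2 - q_J, so π_J = (261/2 - q_J)q_J - 64q_J.
Maximising: ∂π_J/∂q_J = 133/2 - 2q_J = 0, giving q_J = 133/4.
Then q_U = (133 - 2·(133/4))/4 = 133/8.
Price P = 197 - 2·(399/8) = 389/4.
Umbra's profit: (389/4 - 64)·(133/8) = 552.7813.

552.78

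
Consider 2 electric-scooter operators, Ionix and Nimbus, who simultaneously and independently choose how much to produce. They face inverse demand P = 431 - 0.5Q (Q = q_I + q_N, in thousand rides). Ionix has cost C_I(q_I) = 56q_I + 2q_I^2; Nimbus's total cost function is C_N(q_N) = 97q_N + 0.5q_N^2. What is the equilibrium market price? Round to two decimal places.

Ionix's profit: π_I = (431 - 0.5Q)q_I - (56q_I + 2q_I²). Setting ∂π_I/∂q_I = 0: 375 - 5q_I - (1/2)(q_N) = 0.
Nimbus's profit: π_N = (431 - 0.5Q)q_N - (97q_N + (1/2)q_N²). Setting ∂π_N/∂q_N = 0: 334 - 2q_N - (1/2)(q_I) = 0.
Rearranging gives the reaction functions q_I = (375 - (1/2)q_N)/5 and q_N = (334 - (1/2)q_I)/2.
Solving the pair: q_I = 59.7949, q_N = 152.0513.
Total output Q = 211.8462, so price P = 431 - (1/2)·211.8462 = 325.0769.

325.08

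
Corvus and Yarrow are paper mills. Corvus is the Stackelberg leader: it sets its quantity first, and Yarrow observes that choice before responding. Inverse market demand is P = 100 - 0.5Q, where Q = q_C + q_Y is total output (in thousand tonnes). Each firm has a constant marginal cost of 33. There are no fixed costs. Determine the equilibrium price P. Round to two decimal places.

49.75

The follower Yarrow best-responds to any q_C: π_Y = (100 - 0.5Q)q_Y - 33q_Y.
∂π_Y/∂q_Y = 67 - (1/2)q_C - q_Y = 0 gives the reaction function q_Y = (67 - (1/2)q_C).
The leader anticipates this reaction. Substituting into P = 100 - 0.5Q gives P = 133/2 - (1/4)q_C, so π_C = (133/2 - (1/4)q_C)q_C - 33q_C.
The leader's first-order condition 67/2 - (1/2)q_C = 0 yields q_C = 67.
Then q_Y = (67 - (1/2)·67) = 67/2.
Total output Q = 201/2, so price P = 100 - (1/2)·(201/2) = 199/4.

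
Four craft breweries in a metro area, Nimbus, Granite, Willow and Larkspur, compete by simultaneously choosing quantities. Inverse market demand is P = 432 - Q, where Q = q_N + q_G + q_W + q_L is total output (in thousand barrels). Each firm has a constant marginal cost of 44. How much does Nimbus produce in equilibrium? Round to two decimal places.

Each firm earns π_i = (432 - Q)q_i - 44q_i.
Setting ∂π_i/∂q_i = 0 with rivals' quantities fixed: 388 - 2q_i - Σ_{j≠i} q_j = 0.
By symmetry each firm produces the same amount; substituting Σ_{j≠i} q_j = 3q_i yields q_i = 388/5.

77.60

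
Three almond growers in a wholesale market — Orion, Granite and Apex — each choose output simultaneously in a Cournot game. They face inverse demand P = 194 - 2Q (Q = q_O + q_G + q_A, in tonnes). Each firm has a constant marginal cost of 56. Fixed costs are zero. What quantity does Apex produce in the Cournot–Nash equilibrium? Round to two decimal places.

A representative firm's profit is π_i = q_i(194 - 2Q) - 56q_i.
First-order condition (treating rivals' output as given): 138 - 4q_i - 2·Σ_{j≠i} q_j = 0.
By symmetry each firm produces the same amount; substituting Σ_{j≠i} q_j = 2q_i yields q_i = 138/8 = 69/4.

17.25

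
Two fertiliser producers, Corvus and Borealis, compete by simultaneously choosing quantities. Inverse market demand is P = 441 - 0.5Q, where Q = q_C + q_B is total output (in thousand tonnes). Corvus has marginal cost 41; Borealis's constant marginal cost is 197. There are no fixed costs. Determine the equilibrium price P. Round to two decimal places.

Corvus's profit: π_C = (441 - 0.5Q)q_C - (41q_C). Setting ∂π_C/∂q_C = 0: 400 - q_C - (1/2)(q_B) = 0.
Borealis's first-order condition: 244 - q_B - (1/2)(q_C) = 0.
Best responses: q_C = (400 - (1/2)q_B), q_B = (244 - (1/2)q_C).
Solving the pair: q_C = 1112/3, q_B = 176/3.
Total output Q = 1288/3, so price P = 441 - (1/2)·(1288/3) = 679/3.

226.33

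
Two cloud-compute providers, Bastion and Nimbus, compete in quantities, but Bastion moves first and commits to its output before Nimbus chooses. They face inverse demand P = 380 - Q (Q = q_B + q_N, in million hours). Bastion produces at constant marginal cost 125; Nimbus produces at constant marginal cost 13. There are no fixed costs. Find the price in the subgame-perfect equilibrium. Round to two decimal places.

160.75

Solve by backward induction. Given q_B, the follower Nimbus maximises π_N = (380 - q_B - q_N)q_N - 13q_N.
Follower FOC: 367 - q_B - 2q_N = 0, so q_N(q_B) = (367 - q_B)/2.
The leader anticipates this reaction. Substituting into P = 380 - Q gives P = 393/2 - (1/2)q_B, so π_B = (393/2 - (1/2)q_B)q_B - 125q_B.
The leader's first-order condition 143/2 - q_B = 0 yields q_B = 143/2.
Then q_N = (367 - 143/2)/2 = 591/4.
Total output Q = 877/4, so price P = 380 - 877/4 = 643/4.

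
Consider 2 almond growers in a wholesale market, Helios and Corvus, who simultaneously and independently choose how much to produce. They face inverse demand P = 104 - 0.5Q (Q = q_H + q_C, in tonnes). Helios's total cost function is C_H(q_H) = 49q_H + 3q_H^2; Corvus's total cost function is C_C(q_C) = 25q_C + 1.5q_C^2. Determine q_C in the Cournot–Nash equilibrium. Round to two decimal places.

18.94

Helios's profit: π_H = (104 - 0.5Q)q_H - (49q_H + 3q_H²). Setting ∂π_H/∂q_H = 0: 55 - 7q_H - (1/2)(q_C) = 0.
Corvus's profit: π_C = (104 - 0.5Q)q_C - (25q_C + (3/2)q_C²). Setting ∂π_C/∂q_C = 0: 79 - 4q_C - (1/2)(q_H) = 0.
So q_H = (55 - (1/2)q_C)/7 and q_C = (79 - (1/2)q_H)/4.
Solving the pair: q_H = 722/111, q_C = 18.9369.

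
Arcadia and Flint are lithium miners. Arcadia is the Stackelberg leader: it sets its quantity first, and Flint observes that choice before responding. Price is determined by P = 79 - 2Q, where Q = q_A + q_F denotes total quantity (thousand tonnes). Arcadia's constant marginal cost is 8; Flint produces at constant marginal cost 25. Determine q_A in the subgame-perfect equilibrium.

Solve by backward induction. Given q_A, the follower Flint maximises π_F = (79 - 2q_A - 2q_F)q_F - 25q_F.
Follower FOC: 54 - 2q_A - 4q_F = 0, so q_F(q_A) = (54 - 2q_A)/4.
Arcadia substitutes q_F(q_A) into its own profit: π_A = q_A(79 - 2q_A - (54 - 2q_A)/2) - 8q_A = (52 - q_A)q_A - 8q_A.
Maximising: ∂π_A/∂q_A = 44 - 2q_A = 0, giving q_A = 22.
Then q_F = (54 - 2·22)/4 = 5/2.

22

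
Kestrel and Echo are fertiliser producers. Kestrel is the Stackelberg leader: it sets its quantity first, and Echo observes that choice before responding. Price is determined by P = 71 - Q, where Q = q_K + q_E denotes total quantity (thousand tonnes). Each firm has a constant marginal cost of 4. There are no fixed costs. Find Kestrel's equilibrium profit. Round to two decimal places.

561.13

The follower Echo best-responds to any q_K: π_E = (71 - Q)q_E - 4q_E.
Setting the follower's marginal profit to zero, 67 - q_K - 2q_E = 0, i.e. q_E = (67 - q_K)/2.
The leader anticipates this reaction. Substituting into P = 71 - Q gives P = 75/2 - (1/2)q_K, so π_K = (75/2 - (1/2)q_K)q_K - 4q_K.
Maximising: ∂π_K/∂q_K = 67/2 - q_K = 0, giving q_K = 67/2.
Then q_E = (67 - 67/2)/2 = 67/4.
Price P = 71 - 201/4 = 83/4.
Kestrel's profit: (83/4 - 4)·(67/2) = 561.1250.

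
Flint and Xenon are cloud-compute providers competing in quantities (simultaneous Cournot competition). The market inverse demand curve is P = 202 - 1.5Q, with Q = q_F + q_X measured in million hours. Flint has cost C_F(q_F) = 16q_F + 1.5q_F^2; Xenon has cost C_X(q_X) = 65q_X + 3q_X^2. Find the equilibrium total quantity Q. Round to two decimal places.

38.87

Flint's profit: π_F = (202 - 1.5Q)q_F - (16q_F + (3/2)q_F²). Setting ∂π_F/∂q_F = 0: 186 - 6q_F - (3/2)(q_X) = 0.
Xenon's profit: π_X = (202 - 1.5Q)q_X - (65q_X + 3q_X²). Setting ∂π_X/∂q_X = 0: 137 - 9q_X - (3/2)(q_F) = 0.
Best responses: q_F = (186 - (3/2)q_X)/6, q_X = (137 - (3/2)q_F)/9.
Solving the pair: q_F = 1958/69, q_X = 724/69.
Total output Q = 1958/69 + 724/69 = 894/23.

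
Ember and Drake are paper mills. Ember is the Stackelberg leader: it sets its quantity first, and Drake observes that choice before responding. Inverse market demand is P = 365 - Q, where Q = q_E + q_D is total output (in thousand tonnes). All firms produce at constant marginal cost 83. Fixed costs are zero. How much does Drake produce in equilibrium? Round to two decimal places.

70.50

The follower Drake best-responds to any q_E: π_D = (365 - Q)q_D - 83q_D.
∂π_D/∂q_D = 282 - q_E - 2q_D = 0 gives the reaction function q_D = (282 - q_E)/2.
The leader anticipates this reaction. Substituting into P = 365 - Q gives P = 224 - (1/2)q_E, so π_E = (224 - (1/2)q_E)q_E - 83q_E.
The leader's first-order condition 141 - q_E = 0 yields q_E = 141.
Then q_D = (282 - 141)/2 = 141/2.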